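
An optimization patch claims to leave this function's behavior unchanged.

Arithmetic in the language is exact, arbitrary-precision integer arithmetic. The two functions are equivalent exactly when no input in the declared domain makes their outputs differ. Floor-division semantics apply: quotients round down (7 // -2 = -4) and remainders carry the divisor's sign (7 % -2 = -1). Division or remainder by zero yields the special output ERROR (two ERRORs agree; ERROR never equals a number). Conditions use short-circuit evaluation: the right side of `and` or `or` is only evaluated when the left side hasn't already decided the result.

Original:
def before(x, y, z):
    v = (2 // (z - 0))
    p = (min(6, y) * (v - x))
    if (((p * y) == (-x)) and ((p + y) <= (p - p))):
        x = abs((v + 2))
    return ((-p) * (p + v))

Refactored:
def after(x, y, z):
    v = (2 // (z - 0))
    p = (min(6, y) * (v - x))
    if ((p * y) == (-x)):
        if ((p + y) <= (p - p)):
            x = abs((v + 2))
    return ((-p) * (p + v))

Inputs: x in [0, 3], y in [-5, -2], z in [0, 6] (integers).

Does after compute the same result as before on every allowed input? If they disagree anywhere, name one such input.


Behavior is preserved: although boolean connective usage differs; also statement counts differ; also branching structure differs, the outputs never diverge.
Tracing x=3, y=-3, z=4: before: v becomes 0; next p becomes 9; next (((p * y) == (-x)) and ((p + y) <= (p - p))) evaluates to false; next final value -81 | after: v becomes 0; next p becomes 9; next ((p * y) == (-x)) evaluates to false; next final value -81 — matching result -81.
An exhaustive pass over the 112 declared inputs shows identical outputs.
verdict: equivalent


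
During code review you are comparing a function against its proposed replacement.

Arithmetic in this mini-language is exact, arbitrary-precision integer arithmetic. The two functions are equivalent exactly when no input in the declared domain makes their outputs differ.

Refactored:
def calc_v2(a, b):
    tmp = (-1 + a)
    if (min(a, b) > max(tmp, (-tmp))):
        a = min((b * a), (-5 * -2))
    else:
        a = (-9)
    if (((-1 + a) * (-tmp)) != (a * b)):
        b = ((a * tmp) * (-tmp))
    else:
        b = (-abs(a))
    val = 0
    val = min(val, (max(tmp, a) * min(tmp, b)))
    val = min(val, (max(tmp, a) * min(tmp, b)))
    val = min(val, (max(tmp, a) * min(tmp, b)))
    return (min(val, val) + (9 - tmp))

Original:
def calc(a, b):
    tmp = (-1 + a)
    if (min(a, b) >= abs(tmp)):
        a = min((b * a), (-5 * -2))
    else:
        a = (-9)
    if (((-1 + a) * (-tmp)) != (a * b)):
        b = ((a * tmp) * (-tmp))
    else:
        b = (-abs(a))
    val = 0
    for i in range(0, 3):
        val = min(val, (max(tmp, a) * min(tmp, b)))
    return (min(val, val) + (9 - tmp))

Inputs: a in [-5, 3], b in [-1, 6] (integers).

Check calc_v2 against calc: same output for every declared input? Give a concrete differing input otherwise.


Consider the input a=2, b=1.
calc: tmp = 1; (min(a, b) >= abs(tmp)) -> true; a = 2; (((-1 + a) * (-tmp)) != (a * b)) -> true; b = -2; val = 0; [i=0]; val = -4; [i=1]; val = -4; [i=2]; val = -4; return 4
calc_v2: tmp = 1; (min(a, b) > max(tmp, (-tmp))) -> false; a = -9; (((-1 + a) * (-tmp)) != (a * b)) -> true; b = 9; val = 0; val = 0; val = 0; val = 0; return 8
4 and 8 differ, so these are not the same function on this domain.
verdict: not equivalent; witness: a=2, b=1


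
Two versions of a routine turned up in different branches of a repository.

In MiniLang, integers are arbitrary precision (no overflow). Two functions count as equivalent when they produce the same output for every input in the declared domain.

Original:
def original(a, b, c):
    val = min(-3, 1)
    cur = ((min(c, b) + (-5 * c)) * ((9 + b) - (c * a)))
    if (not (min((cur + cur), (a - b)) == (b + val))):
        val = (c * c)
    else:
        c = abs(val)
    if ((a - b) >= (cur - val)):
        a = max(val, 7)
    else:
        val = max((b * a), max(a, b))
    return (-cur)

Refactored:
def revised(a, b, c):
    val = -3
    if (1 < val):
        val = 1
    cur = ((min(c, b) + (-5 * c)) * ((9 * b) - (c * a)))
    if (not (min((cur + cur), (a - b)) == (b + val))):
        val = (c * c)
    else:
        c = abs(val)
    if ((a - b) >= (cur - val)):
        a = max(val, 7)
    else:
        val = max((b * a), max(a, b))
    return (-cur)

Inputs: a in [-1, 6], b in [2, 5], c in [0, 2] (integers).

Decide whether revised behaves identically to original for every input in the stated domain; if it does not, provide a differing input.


There is a counterexample at a=-1, b=2, c=1: 48 on one side, 76 on the other.
original: val=-3, then cur=-48, then (not (min((cur + cur), (a - b)) == (b + val))) is true, then val=1, then ((a - b) >= (cur - val)) is true, then a=7, then returns 48
revised: val=-3, then (1 < val) is false, then cur=-76, then (not (min((cur + cur), (a - b)) == (b + val))) is true, then val=1, then ((a - b) >= (cur - val)) is true, then a=7, then returns 76
verdict: not equivalent; witness: a=-1, b=2, c=1


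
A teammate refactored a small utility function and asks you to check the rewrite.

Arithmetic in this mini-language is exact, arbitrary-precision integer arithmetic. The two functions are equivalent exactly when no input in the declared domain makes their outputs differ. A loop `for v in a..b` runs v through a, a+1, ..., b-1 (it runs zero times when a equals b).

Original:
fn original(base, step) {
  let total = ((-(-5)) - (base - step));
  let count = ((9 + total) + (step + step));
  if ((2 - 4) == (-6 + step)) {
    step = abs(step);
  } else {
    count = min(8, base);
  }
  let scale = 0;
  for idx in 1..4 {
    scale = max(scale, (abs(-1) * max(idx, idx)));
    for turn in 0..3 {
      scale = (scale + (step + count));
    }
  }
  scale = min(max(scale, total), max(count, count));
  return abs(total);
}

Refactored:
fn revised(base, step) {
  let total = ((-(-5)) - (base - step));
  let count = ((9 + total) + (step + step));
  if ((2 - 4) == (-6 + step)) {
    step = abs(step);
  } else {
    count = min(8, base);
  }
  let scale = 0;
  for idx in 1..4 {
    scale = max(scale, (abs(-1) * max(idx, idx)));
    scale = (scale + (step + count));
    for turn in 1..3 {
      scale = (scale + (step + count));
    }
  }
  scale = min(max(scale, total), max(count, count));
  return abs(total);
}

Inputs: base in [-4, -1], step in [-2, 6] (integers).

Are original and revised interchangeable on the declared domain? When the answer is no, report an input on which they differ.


The two are interchangeable: loop structure differs; also statement counts differ; also arithmetic usage differs, and every declared input agrees.
As a probe, take base=-3, step=1: original runs total := 9 | count := 20 | ((2 - 4) == (-6 + step)): false | count := -3 | scale := 0 | iter idx=1: | scale := 1 | iter turn=0: | scale := -1 | iter turn=1: | scale := -3 | iter turn=2: | scale := -5 | iter idx=2: | scale := 2 | iter turn=0: | scale := 0 | iter turn=1: | scale := -2 | iter turn=2: | scale := -4 | iter idx=3: | scale := 3 | iter turn=0: | scale := 1 | iter turn=1: | scale := -1 | iter turn=2: | scale := -3 | scale := -3 | result 9; revised runs total := 9 | count := 20 | ((2 - 4) == (-6 + step)): false | count := -3 | scale := 0 | iter idx=1: | scale := 1 | scale := -1 | iter turn=1: | scale := -3 | iter turn=2: | scale := -5 | iter idx=2: | scale := 2 | scale := 0 | iter turn=1: | scale := -2 | iter turn=2: | scale := -4 | iter idx=3: | scale := 3 | scale := 1 | iter turn=1: | scale := -1 | iter turn=2: | scale := -3 | scale := -3 | result 9; both end at 9.
Across all 36 domain points the two functions coincide.
verdict: equivalent


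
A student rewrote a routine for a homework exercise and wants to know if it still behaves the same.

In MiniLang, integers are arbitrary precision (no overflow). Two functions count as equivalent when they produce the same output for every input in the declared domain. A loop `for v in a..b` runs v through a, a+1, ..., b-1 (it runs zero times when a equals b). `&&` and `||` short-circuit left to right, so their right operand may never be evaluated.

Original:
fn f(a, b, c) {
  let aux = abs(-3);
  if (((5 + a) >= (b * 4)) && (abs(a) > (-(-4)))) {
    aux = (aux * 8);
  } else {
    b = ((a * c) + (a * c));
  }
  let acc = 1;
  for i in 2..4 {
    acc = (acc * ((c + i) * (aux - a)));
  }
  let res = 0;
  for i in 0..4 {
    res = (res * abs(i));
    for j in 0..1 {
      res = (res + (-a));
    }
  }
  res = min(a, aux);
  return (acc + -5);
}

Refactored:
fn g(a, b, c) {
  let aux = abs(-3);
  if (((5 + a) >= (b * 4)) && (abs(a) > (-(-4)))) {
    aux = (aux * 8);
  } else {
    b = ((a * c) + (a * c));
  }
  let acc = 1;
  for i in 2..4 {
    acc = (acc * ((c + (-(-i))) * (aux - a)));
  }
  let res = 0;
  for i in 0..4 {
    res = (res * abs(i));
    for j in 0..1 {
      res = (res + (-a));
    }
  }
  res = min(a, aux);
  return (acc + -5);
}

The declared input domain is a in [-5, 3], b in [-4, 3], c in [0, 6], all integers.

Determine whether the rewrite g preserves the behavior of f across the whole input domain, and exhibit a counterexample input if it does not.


Side by side, the visible changes include: same computation, different form.
One worked example (a=3, b=0, c=1) — f: aux becomes 3; next (((5 + a) >= (b * 4)) && (abs(a) > (-(-4)))) evaluates to false; next b becomes 6; next acc becomes 1; next at i=2:; next acc becomes 0; next at i=3:; next acc becomes 0; next res becomes 0; next at i=0:; next res becomes 0; next at j=0:; next res becomes -3; next at i=1:; next res becomes -3; next at j=0:; next res becomes -6; next at i=2:; next res becomes -12; next at j=0:; next res becomes -15; next at i=3:; next res becomes -45; next at j=0:; next res becomes -48; next res becomes 3; next final value -5; g: aux becomes 3; next (((5 + a) >= (b * 4)) && (abs(a) > (-(-4)))) evaluates to false; next b becomes 6; next acc becomes 1; next at i=2:; next acc becomes 0; next at i=3:; next acc becomes 0; next res becomes 0; next at i=0:; next res becomes 0; next at j=0:; next res becomes -3; next at i=1:; next res becomes -3; next at j=0:; next res becomes -6; next at i=2:; next res becomes -12; next at j=0:; next res becomes -15; next at i=3:; next res becomes -45; next at j=0:; next res becomes -48; next res becomes 3; next final value -5; agreement on -5.
Across all 504 domain points the two functions coincide.
verdict: equivalent


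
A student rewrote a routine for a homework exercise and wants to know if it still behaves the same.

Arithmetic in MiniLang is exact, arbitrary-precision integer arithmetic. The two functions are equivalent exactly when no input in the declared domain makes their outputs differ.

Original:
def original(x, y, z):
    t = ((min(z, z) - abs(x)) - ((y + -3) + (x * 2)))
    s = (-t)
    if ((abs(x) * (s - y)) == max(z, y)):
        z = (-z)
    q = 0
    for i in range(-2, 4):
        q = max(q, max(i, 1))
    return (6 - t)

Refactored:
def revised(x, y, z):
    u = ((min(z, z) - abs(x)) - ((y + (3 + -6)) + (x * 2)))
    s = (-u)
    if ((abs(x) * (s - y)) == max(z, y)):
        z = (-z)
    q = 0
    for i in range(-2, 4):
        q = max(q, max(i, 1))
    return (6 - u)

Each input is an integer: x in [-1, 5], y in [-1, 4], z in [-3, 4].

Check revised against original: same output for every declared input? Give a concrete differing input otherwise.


Changes here: local variable names differ; and constant usage differs; and arithmetic usage differs; the full 336-point sweep finds no disagreement.
verdict: equivalent


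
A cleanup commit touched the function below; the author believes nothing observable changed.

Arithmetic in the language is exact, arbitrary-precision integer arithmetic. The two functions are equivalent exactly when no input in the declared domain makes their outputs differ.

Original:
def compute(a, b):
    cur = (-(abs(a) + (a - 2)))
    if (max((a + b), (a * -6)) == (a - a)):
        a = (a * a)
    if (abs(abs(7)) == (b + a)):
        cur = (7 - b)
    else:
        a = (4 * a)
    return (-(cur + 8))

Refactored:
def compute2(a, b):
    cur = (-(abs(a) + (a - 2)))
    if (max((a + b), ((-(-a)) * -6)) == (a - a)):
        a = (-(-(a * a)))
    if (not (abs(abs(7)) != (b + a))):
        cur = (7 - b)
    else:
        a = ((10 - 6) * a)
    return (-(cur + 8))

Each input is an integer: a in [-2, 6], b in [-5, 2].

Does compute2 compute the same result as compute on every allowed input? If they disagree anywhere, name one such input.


Behavior is preserved: although arithmetic usage differs; comparison usage differs; constant usage differs; boolean connective usage differs, the outputs never diverge.
As a probe, take a=6, b=0: compute runs cur := -10 | (max((a + b), (a * -6)) == (a - a)): false | (abs(abs(7)) == (b + a)): false | a := 24 | result 2; compute2 runs cur := -10 | (max((a + b), ((-(-a)) * -6)) == (a - a)): false | (not (abs(abs(7)) != (b + a))): false | a := 24 | result 2; both end at 2.
Sweeping the whole domain (72 inputs) finds no disagreement.
verdict: equivalent


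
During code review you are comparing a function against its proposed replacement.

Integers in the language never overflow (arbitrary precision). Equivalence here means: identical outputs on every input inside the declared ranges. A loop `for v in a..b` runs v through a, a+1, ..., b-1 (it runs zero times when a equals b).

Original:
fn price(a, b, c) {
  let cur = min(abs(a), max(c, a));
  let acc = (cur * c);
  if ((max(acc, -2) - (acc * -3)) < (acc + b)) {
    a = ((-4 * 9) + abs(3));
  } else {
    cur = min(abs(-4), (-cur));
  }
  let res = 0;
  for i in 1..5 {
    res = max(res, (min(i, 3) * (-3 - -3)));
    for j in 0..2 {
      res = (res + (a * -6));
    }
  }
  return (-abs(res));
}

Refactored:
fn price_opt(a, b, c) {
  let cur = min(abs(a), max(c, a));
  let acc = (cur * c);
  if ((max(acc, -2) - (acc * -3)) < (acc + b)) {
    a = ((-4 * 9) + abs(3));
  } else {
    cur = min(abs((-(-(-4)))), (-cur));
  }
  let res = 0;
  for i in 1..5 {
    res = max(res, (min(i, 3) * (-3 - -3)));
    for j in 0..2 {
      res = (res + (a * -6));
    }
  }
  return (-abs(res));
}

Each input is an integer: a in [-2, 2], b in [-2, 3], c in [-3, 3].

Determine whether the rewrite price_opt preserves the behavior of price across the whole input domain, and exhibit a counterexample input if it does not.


Differences: same computation, different form — yet all 210 inputs agree.
verdict: equivalent


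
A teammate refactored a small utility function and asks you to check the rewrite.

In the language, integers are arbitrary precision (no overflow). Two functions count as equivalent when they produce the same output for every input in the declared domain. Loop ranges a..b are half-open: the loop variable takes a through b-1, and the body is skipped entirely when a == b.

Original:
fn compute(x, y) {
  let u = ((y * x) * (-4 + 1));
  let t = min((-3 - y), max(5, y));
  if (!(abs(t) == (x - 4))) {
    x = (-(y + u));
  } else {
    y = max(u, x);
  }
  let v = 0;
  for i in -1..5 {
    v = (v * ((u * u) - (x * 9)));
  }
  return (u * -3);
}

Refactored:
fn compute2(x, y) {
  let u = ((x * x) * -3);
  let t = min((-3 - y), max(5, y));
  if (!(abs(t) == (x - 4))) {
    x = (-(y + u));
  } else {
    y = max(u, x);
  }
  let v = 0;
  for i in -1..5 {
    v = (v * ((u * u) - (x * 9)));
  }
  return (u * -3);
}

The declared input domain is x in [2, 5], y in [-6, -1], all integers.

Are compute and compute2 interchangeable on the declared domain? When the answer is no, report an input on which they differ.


There is a counterexample at x=2, y=-6: -108 on one side, 36 on the other.
compute: u becomes 36; next t becomes 3; next (!(abs(t) == (x - 4))) evaluates to true; next x becomes -30; next v becomes 0; next at i=-1:; next v becomes 0; next at i=0:; next v becomes 0; next at i=1:; next v becomes 0; next at i=2:; next v becomes 0; next at i=3:; next v becomes 0; next at i=4:; next v becomes 0; next final value -108
compute2: u becomes -12; next t becomes 3; next (!(abs(t) == (x - 4))) evaluates to true; next x becomes 18; next v becomes 0; next at i=-1:; next v becomes 0; next at i=0:; next v becomes 0; next at i=1:; next v becomes 0; next at i=2:; next v becomes 0; next at i=3:; next v becomes 0; next at i=4:; next v becomes 0; next final value 36
verdict: not equivalent; witness: x=2, y=-6


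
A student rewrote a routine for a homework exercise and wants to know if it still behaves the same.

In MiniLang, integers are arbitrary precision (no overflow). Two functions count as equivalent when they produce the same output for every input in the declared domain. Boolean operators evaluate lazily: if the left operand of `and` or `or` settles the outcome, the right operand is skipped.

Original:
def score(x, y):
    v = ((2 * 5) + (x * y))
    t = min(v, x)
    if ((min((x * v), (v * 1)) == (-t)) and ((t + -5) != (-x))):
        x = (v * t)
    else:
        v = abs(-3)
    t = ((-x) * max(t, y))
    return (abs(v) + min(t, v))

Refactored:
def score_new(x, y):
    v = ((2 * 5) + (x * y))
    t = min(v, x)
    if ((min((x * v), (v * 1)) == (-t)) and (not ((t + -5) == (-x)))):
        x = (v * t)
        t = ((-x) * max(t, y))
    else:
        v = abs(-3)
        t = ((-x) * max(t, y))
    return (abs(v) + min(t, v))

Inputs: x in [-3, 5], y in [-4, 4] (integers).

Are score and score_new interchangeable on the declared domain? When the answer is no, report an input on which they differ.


Reading the diff, among the changes: comparison usage differs, arithmetic usage differs, boolean connective usage differs, min/max/abs usage differs, statement counts differ.
As a probe, take x=5, y=0: score runs v := 10 | t := 5 | ((min((x * v), (v * 1)) == (-t)) and ((t + -5) != (-x))): false | v := 3 | t := -25 | result -22; score_new runs v := 10 | t := 5 | ((min((x * v), (v * 1)) == (-t)) and (not ((t + -5) == (-x)))): false | v := 3 | t := -25 | result -22; both end at -22.
Sweeping the whole domain (81 inputs) finds no disagreement.
verdict: equivalent


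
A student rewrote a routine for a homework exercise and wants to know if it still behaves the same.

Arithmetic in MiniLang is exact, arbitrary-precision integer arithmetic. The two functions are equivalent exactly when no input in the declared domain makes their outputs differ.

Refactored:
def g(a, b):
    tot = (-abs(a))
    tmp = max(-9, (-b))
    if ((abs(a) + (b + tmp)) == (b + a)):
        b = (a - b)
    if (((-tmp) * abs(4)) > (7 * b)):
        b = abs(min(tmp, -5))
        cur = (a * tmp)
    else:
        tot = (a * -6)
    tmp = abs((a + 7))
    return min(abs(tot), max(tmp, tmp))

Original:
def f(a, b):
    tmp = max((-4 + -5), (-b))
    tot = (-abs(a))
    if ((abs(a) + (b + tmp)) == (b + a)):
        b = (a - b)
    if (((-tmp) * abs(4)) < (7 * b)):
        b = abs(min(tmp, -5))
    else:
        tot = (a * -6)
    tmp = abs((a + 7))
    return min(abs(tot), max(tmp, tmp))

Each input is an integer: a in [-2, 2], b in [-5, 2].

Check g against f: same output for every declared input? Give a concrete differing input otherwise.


The rewrite breaks on a=-2, b=-5, where the results are 5 and 2.
f: tmp=5, then tot=-2, then ((abs(a) + (b + tmp)) == (b + a)) is false, then (((-tmp) * abs(4)) < (7 * b)) is false, then tot=12, then tmp=5, then returns 5
g: tot=-2, then tmp=5, then ((abs(a) + (b + tmp)) == (b + a)) is false, then (((-tmp) * abs(4)) > (7 * b)) is true, then b=5, then cur=-10, then tmp=5, then returns 2
verdict: not equivalent; witness: a=-2, b=-5


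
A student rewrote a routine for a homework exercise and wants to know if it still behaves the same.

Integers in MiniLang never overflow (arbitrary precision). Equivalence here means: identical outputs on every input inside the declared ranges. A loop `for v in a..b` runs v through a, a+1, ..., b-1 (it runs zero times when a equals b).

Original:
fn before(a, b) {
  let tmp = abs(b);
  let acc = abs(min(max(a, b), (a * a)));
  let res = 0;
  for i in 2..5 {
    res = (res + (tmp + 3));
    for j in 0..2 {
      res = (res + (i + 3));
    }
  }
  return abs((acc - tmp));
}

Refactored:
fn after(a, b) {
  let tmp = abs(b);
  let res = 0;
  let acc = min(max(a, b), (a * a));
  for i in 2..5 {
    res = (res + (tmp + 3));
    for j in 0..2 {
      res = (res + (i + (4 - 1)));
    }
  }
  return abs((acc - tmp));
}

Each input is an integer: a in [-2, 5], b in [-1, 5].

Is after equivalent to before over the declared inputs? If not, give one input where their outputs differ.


There is a counterexample at a=-2, b=-1: 0 on one side, 2 on the other.
before: tmp = 1; acc = 1; res = 0; [i=2]; res = 4; [j=0]; res = 9; [j=1]; res = 14; [i=3]; res = 18; [j=0]; res = 24; [j=1]; res = 30; [i=4]; res = 34; [j=0]; res = 41; [j=1]; res = 48; return 0
after: tmp = 1; res = 0; acc = -1; [i=2]; res = 4; [j=0]; res = 9; [j=1]; res = 14; [i=3]; res = 18; [j=0]; res = 24; [j=1]; res = 30; [i=4]; res = 34; [j=0]; res = 41; [j=1]; res = 48; return 2
verdict: not equivalent; witness: a=-2, b=-1


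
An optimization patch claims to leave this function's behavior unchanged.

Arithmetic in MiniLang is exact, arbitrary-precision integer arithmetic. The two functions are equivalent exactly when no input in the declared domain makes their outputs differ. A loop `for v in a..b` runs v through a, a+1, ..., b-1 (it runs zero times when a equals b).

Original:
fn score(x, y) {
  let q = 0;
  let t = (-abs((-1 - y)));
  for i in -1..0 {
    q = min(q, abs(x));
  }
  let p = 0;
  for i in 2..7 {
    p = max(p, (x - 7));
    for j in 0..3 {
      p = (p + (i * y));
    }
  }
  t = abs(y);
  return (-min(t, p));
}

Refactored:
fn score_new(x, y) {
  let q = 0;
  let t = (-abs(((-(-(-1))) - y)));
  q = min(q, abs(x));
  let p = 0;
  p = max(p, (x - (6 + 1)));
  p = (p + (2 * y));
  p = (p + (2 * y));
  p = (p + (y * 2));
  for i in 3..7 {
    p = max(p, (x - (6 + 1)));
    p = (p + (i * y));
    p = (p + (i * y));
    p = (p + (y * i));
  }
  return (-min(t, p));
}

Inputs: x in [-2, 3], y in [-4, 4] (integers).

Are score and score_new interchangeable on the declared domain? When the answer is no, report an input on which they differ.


Evaluate both at x=-2, y=0.
score: q = 0; t = -1; [i=-1]; q = 0; p = 0; [i=2]; p = 0; [j=0]; p = 0; [j=1]; p = 0; [j=2]; p = 0; [i=3]; p = 0; [j=0]; p = 0; [j=1]; p = 0; [j=2]; p = 0; [i=4]; p = 0; [j=0]; p = 0; [j=1]; p = 0; [j=2]; p = 0; [i=5]; p = 0; [j=0]; p = 0; [j=1]; p = 0; [j=2]; p = 0; [i=6]; p = 0; [j=0]; p = 0; [j=1]; p = 0; [j=2]; p = 0; t = 0; return 0
score_new: q = 0; t = -1; q = 0; p = 0; p = 0; p = 0; p = 0; p = 0; [i=3]; p = 0; p = 0; p = 0; p = 0; [i=4]; p = 0; p = 0; p = 0; p = 0; [i=5]; p = 0; p = 0; p = 0; p = 0; [i=6]; p = 0; p = 0; p = 0; p = 0; return 1
0 and 1 differ, so these are not the same function on this domain.
verdict: not equivalent; witness: x=-2, y=0


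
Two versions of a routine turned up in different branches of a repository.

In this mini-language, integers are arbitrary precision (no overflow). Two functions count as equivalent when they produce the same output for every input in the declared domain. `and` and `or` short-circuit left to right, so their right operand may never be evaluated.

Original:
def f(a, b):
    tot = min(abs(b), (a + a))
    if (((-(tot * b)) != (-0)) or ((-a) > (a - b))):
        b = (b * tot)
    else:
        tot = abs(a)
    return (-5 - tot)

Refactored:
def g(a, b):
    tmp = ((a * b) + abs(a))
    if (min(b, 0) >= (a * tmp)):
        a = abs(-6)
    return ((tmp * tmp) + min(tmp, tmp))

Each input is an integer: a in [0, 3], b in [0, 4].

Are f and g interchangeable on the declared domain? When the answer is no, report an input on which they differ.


Consider the input a=0, b=0.
f: tot=0, then (((-(tot * b)) != (-0)) or ((-a) > (a - b))) is false, then tot=0, then returns -5
g: tmp=0, then (min(b, 0) >= (a * tmp)) is true, then a=6, then returns 0
-5 != 0, so the rewrite changes behavior.
verdict: not equivalent; witness: a=0, b=0


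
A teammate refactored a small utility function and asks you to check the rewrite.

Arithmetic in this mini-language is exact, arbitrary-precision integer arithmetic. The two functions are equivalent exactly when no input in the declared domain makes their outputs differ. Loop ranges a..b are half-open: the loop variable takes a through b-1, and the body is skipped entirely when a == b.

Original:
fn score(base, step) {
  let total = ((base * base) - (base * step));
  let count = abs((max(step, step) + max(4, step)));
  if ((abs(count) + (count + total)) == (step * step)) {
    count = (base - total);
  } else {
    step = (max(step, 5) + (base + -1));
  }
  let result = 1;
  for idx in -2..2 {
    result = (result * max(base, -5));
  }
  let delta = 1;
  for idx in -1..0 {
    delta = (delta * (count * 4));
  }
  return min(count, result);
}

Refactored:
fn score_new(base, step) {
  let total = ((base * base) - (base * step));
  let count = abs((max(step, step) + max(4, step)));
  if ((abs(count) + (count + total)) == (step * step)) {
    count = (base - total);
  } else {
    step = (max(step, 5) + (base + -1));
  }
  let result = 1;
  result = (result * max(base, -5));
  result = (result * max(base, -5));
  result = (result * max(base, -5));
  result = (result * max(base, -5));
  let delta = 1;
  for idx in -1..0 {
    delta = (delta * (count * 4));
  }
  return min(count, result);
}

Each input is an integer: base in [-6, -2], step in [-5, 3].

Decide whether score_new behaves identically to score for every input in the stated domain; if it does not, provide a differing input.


Equivalent — the differences include arithmetic usage differs; statement counts differ; constant usage differs; min/max/abs usage differs; loop structure differs, yet no declared input distinguishes the two.
One worked example (base=-4, step=1) — score: total = 20; count = 5; ((abs(count) + (count + total)) == (step * step)) -> false; step = 0; result = 1; [idx=-2]; result = -4; [idx=-1]; result = 16; [idx=0]; result = -64; [idx=1]; result = 256; delta = 1; [idx=-1]; delta = 20; return 5; score_new: total = 20; count = 5; ((abs(count) + (count + total)) == (step * step)) -> false; step = 0; result = 1; result = -4; result = 16; result = -64; result = 256; delta = 1; [idx=-1]; delta = 20; return 5; agreement on 5.
Sweeping the whole domain (45 inputs) finds no disagreement.
verdict: equivalent


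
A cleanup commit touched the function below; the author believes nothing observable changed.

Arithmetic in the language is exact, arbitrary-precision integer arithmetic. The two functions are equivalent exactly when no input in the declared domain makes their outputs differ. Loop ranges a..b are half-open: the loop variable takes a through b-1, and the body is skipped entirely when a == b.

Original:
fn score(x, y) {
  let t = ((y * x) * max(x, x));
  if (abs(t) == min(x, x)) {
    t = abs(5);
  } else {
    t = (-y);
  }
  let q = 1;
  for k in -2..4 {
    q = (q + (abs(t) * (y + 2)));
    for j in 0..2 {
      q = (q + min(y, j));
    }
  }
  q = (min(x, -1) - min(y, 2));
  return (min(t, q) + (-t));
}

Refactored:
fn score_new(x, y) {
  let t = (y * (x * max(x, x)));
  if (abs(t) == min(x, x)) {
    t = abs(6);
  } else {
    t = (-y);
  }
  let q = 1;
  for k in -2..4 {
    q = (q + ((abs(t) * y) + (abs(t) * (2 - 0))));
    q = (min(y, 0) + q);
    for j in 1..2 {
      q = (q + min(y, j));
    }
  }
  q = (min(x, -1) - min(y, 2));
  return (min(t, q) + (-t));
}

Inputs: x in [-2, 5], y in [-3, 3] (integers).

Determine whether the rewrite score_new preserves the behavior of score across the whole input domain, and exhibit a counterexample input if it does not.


Consider the input x=0, y=-3.
score: t becomes 0; next (abs(t) == min(x, x)) evaluates to true; next t becomes 5; next q becomes 1; next at k=-2:; next q becomes -4; next at j=0:; next q becomes -7; next at j=1:; next q becomes -10; next at k=-1:; next q becomes -15; next at j=0:; next q becomes -18; next at j=1:; next q becomes -21; next at k=0:; next q becomes -26; next at j=0:; next q becomes -29; next at j=1:; next q becomes -32; next at k=1:; next q becomes -37; next at j=0:; next q becomes -40; next at j=1:; next q becomes -43; next at k=2:; next q becomes -48; next at j=0:; next q becomes -51; next at j=1:; next q becomes -54; next at k=3:; next q becomes -59; next at j=0:; next q becomes -62; next at j=1:; next q becomes -65; next q becomes 2; next final value -3
score_new: t becomes 0; next (abs(t) == min(x, x)) evaluates to true; next t becomes 6; next q becomes 1; next at k=-2:; next q becomes -5; next q becomes -8; next at j=1:; next q becomes -11; next at k=-1:; next q becomes -17; next q becomes -20; next at j=1:; next q becomes -23; next at k=0:; next q becomes -29; next q becomes -32; next at j=1:; next q becomes -35; next at k=1:; next q becomes -41; next q becomes -44; next at j=1:; next q becomes -47; next at k=2:; next q becomes -53; next q becomes -56; next at j=1:; next q becomes -59; next at k=3:; next q becomes -65; next q becomes -68; next at j=1:; next q becomes -71; next q becomes 2; next final value -4
-3 and -4 differ, so these are not the same function on this domain.
verdict: not equivalent; witness: x=0, y=-3


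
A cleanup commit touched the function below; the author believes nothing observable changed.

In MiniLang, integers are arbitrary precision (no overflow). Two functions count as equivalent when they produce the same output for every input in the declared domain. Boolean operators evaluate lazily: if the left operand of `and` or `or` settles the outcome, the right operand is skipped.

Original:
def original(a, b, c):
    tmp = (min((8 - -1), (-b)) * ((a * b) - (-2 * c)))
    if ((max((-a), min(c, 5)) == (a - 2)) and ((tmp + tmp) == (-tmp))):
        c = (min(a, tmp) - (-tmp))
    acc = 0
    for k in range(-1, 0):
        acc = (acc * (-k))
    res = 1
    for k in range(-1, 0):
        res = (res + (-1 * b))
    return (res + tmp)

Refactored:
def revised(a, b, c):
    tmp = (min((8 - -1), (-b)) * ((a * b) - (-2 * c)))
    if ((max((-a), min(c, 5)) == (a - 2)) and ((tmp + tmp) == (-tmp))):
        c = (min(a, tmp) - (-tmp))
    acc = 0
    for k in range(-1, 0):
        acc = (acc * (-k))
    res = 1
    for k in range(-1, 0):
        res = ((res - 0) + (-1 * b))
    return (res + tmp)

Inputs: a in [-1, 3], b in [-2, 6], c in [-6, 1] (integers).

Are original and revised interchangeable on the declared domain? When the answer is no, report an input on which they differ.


Equivalent — the differences include constant usage differs, and arithmetic usage differs, yet no declared input distinguishes the two.
Tracing a=1, b=6, c=1: original: tmp becomes -48; next ((max((-a), min(c, 5)) == (a - 2)) and ((tmp + tmp) == (-tmp))) evaluates to false; next acc becomes 0; next at k=-1:; next acc becomes 0; next res becomes 1; next at k=-1:; next res becomes -5; next final value -53 | revised: tmp becomes -48; next ((max((-a), min(c, 5)) == (a - 2)) and ((tmp + tmp) == (-tmp))) evaluates to false; next acc becomes 0; next at k=-1:; next acc becomes 0; next res becomes 1; next at k=-1:; next res becomes -5; next final value -53 — matching result -53.
Sweeping the whole domain (360 inputs) finds no disagreement.
verdict: equivalent


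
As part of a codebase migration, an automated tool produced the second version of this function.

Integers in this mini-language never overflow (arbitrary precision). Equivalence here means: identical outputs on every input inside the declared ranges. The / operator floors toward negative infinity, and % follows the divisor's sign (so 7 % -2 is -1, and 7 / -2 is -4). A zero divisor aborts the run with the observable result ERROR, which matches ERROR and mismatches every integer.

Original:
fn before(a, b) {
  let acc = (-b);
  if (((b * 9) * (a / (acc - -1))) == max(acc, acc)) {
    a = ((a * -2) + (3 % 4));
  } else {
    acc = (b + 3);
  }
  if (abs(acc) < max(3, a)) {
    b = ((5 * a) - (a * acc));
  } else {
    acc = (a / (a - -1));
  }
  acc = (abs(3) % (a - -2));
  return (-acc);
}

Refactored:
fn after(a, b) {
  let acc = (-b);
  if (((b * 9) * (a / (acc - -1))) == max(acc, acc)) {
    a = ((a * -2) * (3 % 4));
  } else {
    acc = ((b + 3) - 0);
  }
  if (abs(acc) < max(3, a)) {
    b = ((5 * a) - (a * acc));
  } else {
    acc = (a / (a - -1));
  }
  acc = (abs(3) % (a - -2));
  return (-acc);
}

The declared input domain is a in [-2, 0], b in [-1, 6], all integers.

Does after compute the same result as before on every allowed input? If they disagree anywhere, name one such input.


a=0, b=0 yields -3 from before but -1 from after.
verdict: not equivalent; witness: a=0, b=0


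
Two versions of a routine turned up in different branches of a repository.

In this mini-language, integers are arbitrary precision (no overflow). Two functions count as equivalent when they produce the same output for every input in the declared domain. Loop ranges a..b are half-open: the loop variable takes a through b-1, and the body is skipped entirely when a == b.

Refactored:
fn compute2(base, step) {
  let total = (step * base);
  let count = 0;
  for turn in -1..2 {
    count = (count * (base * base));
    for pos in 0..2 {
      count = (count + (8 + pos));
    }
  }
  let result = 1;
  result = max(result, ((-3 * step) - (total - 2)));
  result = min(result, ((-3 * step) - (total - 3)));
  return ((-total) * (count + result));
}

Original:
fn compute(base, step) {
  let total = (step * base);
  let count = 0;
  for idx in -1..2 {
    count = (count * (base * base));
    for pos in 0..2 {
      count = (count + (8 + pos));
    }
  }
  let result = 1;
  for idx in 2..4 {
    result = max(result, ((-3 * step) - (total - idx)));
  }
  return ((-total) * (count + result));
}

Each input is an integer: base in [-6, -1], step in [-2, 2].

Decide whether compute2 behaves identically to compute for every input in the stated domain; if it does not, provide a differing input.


There is a counterexample at base=-6, step=-2: -271944 on one side, -271896 on the other.
compute: total := 12 | count := 0 | iter idx=-1: | count := 0 | iter pos=0: | count := 8 | iter pos=1: | count := 17 | iter idx=0: | count := 612 | iter pos=0: | count := 620 | iter pos=1: | count := 629 | iter idx=1: | count := 22644 | iter pos=0: | count := 22652 | iter pos=1: | count := 22661 | result := 1 | iter idx=2: | result := 1 | iter idx=3: | result := 1 | result -271944
compute2: total := 12 | count := 0 | iter turn=-1: | count := 0 | iter pos=0: | count := 8 | iter pos=1: | count := 17 | iter turn=0: | count := 612 | iter pos=0: | count := 620 | iter pos=1: | count := 629 | iter turn=1: | count := 22644 | iter pos=0: | count := 22652 | iter pos=1: | count := 22661 | result := 1 | result := 1 | result := -3 | result -271896
verdict: not equivalent; witness: base=-6, step=-2


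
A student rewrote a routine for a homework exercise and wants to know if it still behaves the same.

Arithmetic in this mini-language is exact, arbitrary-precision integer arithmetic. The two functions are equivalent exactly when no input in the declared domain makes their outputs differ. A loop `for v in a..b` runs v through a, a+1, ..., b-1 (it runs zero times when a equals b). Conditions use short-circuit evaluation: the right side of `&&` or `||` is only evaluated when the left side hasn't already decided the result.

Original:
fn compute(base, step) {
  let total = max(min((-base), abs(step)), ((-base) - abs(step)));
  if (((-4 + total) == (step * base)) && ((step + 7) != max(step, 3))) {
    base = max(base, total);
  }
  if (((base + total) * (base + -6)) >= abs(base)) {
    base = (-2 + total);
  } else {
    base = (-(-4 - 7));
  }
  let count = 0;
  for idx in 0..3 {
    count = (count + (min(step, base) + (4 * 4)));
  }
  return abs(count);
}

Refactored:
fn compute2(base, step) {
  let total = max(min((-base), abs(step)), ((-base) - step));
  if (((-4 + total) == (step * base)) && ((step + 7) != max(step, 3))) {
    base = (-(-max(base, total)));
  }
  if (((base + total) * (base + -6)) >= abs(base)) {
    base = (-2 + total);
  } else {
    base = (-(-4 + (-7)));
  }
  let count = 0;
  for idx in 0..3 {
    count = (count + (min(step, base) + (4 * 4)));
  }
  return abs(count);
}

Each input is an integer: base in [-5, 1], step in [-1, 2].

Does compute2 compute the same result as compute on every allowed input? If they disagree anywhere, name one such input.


Input base=0, step=-1: 42 from compute versus 45 from compute2.
verdict: not equivalent; witness: base=0, step=-1


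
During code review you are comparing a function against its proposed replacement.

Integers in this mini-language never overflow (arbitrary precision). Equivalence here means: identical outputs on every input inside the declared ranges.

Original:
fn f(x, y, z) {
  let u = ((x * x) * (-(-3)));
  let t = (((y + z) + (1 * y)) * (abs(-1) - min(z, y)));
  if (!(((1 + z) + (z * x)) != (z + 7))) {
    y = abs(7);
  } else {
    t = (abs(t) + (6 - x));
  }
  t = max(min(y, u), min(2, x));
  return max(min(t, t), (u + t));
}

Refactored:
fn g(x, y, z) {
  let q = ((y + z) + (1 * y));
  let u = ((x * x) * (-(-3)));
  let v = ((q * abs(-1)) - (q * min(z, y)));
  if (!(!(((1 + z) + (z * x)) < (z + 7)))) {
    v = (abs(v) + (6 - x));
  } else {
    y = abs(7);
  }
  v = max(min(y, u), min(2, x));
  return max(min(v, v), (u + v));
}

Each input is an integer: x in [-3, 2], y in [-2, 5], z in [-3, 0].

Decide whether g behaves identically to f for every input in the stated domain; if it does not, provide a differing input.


Try x=-3, y=-2, z=-3.
f: u becomes 27; next t becomes -28; next (!(((1 + z) + (z * x)) != (z + 7))) evaluates to false; next t becomes 37; next t becomes -2; next final value 25
g: q becomes -7; next u becomes 27; next v becomes -28; next (!(!(((1 + z) + (z * x)) < (z + 7)))) evaluates to false; next y becomes 7; next v becomes 7; next final value 34
25 and 34 differ, so these are not the same function on this domain.
verdict: not equivalent; witness: x=-3, y=-2, z=-3


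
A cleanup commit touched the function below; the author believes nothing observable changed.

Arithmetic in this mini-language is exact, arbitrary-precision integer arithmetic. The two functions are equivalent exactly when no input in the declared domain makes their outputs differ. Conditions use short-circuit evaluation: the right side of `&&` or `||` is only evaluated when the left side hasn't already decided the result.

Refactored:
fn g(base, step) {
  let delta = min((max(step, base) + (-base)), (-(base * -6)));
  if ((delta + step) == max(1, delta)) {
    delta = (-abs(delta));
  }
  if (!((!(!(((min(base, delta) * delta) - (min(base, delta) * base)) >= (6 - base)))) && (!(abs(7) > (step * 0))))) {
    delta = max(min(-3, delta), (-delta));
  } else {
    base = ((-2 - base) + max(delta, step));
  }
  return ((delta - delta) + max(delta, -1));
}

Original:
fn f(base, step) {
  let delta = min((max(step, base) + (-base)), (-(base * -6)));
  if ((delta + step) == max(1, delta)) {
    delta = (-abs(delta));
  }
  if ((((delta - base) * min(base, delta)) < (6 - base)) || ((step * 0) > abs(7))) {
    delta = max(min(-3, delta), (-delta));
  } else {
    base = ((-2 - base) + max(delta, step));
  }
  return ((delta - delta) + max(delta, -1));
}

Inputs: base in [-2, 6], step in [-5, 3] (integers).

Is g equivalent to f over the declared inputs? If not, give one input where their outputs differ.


Try base=-2, step=-5.
f: delta = -12; ((delta + step) == max(1, delta)) -> false; ((((delta - base) * min(base, delta)) < (6 - base)) || ((step * 0) > abs(7))) -> false; base = -5; return -1
g: delta = -12; ((delta + step) == max(1, delta)) -> false; (!((!(!(((min(base, delta) * delta) - (min(base, delta) * base)) >= (6 - base)))) && (!(abs(7) > (step * 0))))) -> true; delta = 12; return 12
-1 against 12: the behavior changed.
verdict: not equivalent; witness: base=-2, step=-5


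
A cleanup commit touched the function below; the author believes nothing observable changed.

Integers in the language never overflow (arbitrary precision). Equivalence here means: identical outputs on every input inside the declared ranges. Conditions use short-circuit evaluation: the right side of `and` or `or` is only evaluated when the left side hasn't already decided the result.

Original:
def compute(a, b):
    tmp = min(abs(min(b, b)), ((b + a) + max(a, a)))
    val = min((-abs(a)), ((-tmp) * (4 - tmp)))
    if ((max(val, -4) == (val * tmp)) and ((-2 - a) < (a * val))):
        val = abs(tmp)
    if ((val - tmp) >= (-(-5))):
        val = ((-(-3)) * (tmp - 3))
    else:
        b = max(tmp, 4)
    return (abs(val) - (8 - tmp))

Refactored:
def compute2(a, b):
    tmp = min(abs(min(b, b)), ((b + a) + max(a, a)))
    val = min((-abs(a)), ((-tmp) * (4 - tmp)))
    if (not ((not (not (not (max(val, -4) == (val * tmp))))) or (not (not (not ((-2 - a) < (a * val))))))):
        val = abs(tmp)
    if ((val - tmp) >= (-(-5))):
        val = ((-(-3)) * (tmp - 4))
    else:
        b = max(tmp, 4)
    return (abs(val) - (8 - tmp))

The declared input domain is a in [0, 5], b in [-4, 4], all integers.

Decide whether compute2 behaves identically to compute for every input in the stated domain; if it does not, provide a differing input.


Consider the input a=0, b=-4.
compute: tmp becomes -4; next val becomes 0; next ((max(val, -4) == (val * tmp)) and ((-2 - a) < (a * val))) evaluates to true; next val becomes 4; next ((val - tmp) >= (-(-5))) evaluates to true; next val becomes -21; next final value 9
compute2: tmp becomes -4; next val becomes 0; next (not ((not (not (not (max(val, -4) == (val * tmp))))) or (not (not (not ((-2 - a) < (a * val))))))) evaluates to true; next val becomes 4; next ((val - tmp) >= (-(-5))) evaluates to true; next val becomes -24; next final value 12
9 and 12 differ, so these are not the same function on this domain.
verdict: not equivalent; witness: a=0, b=-4
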